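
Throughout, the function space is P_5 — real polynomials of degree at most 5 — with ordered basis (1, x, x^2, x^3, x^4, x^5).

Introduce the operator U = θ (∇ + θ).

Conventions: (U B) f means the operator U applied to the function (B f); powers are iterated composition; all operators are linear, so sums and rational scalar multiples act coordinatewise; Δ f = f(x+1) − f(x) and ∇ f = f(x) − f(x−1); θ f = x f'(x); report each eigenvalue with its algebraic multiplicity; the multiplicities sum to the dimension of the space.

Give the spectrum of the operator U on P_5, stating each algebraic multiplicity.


image of 1: 0
image of x: x
image of x^2: 4x^2 + 2x
image of x^3: 9x^3 + 6x^2 - 3x
image of x^4: 16x^4 + 12x^3 - 12x^2 + 4x
image of x^5: 25x^5 + 20x^4 - 30x^3 + 20x^2 - 5x
the matrix is upper triangular; its diagonal is (0, 1, 4, 9, 16, 25)
for a triangular matrix the eigenvalues are the diagonal entries, with algebraic multiplicity their repetition count

λ = 0 (multiplicity 1), λ = 1 (multiplicity 1), λ = 4 (multiplicity 1), λ = 9 (multiplicity 1), λ = 16 (multiplicity 1), λ = 25 (multiplicity 1)


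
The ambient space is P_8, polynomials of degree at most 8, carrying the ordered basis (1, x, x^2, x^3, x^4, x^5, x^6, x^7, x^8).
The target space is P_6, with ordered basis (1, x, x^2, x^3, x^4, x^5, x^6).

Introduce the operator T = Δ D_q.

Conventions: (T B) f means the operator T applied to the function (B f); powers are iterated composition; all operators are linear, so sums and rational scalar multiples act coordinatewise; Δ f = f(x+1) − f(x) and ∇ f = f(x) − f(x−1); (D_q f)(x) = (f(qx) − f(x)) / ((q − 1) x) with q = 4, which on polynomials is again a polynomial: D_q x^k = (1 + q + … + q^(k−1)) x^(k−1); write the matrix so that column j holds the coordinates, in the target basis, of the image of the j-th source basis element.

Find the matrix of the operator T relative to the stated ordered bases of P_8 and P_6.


image of 1: 0
image of x: 0
image of x^2: 5
image of x^3: 42x + 21
image of x^4: 255x^2 + 255x + 85
image of x^5: 1364x^3 + 2046x^2 + 1364x + 341
image of x^6: 6825x^4 + 13650x^3 + 13650x^2 + 6825x + 1365
image of x^7: 32766x^5 + 81915x^4 + 109220x^3 + 81915x^2 + 32766x + 5461
image of x^8: 152915x^6 + 458745x^5 + 764575x^4 + 764575x^3 + 458745x^2 + 152915x + 21845
each image's coordinates form column j of the matrix

the matrix is [[0, 0, 5, 21, 85, 341, 1365, 5461, 21845]; [0, 0, 0, 42, 255, 1364, 6825, 32766, 152915]; [0, 0, 0, 0, 255, 2046, 13650, 81915, 458745]; [0, 0, 0, 0, 0, 1364, 13650, 109220, 764575]; [0, 0, 0, 0, 0, 0, 6825, 81915, 764575]; [0, 0, 0, 0, 0, 0, 0, 32766, 458745]; [0, 0, 0, 0, 0, 0, 0, 0, 152915]] (rows listed top to bottom)


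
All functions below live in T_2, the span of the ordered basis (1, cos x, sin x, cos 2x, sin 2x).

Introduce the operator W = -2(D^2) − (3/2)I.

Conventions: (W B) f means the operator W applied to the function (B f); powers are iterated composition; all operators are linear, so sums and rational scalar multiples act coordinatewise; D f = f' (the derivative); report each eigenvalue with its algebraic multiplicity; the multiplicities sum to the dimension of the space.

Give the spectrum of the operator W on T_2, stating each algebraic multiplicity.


image of 1: -3/2
image of cos x: (1/2)cos x
image of sin x: (1/2)sin x
image of cos 2x: (13/2)cos 2x
image of sin 2x: (13/2)sin 2x
the matrix is diagonal; its diagonal is (-3/2, 1/2, 1/2, 13/2, 13/2)
for a triangular matrix the eigenvalues are the diagonal entries, with algebraic multiplicity their repetition count

λ = -3/2 (multiplicity 1), λ = 1/2 (multiplicity 2), λ = 13/2 (multiplicity 2)


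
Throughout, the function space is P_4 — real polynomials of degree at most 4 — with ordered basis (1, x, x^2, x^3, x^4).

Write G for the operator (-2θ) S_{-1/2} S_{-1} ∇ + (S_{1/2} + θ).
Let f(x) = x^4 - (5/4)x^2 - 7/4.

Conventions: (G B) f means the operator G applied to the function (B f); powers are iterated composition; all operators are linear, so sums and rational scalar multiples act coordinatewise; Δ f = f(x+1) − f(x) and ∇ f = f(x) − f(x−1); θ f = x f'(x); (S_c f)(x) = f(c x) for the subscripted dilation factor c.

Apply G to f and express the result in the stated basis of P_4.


∇ f = 4x^3 - 6x^2 + (3/2)x + 1/4
S_{-1} ∇ f = -4x^3 - 6x^2 - (3/2)x + 1/4
S_{-1/2} S_{-1} ∇ f = (1/2)x^3 - (3/2)x^2 + (3/4)x + 1/4
θ (S_{-1/2} S_{-1} ∇) f = (3/2)x^3 - 3x^2 + (3/4)x
(-2θ) (S_{-1/2} S_{-1} ∇) f = -3x^3 + 6x^2 - (3/2)x
S_{1/2} f = (1/16)x^4 - (5/16)x^2 - 7/4
θ f = 4x^4 - (5/2)x^2
(S_{1/2} + θ) f = (65/16)x^4 - (45/16)x^2 - 7/4
((-2θ) S_{-1/2} S_{-1} ∇ + (S_{1/2} + θ)) f = (65/16)x^4 - 3x^3 + (51/16)x^2 - (3/2)x - 7/4

the result is g(x) = (65/16)x^4 - 3x^3 + (51/16)x^2 - (3/2)x - 7/4


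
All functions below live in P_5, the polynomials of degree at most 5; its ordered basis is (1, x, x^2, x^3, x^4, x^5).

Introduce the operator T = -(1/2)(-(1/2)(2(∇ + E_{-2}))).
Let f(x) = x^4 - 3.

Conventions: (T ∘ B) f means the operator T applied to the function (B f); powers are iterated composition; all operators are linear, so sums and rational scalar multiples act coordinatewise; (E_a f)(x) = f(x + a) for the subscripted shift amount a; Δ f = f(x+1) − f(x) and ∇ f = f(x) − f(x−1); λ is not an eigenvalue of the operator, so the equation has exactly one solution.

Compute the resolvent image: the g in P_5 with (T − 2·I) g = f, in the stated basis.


the image equals g(x) = -(2/3)x^4 + (8/9)x^3 - (44/9)x^2 + (328/27)x - 1000/81

write g with unknown coordinates in the stated basis and equate coefficients in (T − 2·I) g = f
solving from the highest basis element down gives g = -(2/3)x^4 + (8/9)x^3 - (44/9)x^2 + (328/27)x - 1000/81
check: T g = -(1/3)x^4 + (16/9)x^3 - (88/9)x^2 + (656/27)x - 2243/81
so T g − 2·g = x^4 - 3 = f ✓


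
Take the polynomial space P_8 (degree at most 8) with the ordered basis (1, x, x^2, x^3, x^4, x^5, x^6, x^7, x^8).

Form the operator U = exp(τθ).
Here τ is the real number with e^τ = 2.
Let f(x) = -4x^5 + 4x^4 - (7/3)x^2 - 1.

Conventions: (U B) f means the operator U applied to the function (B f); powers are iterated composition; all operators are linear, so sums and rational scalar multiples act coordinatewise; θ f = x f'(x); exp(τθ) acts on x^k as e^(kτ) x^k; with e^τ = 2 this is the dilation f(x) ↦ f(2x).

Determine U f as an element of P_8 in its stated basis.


exp(τθ) x^k = e^(kτ) x^k; with e^τ = 2 this sends x^k to 2^k x^k
x^2 ↦ 4 x^2
x^4 ↦ 16 x^4
x^5 ↦ 32 x^5
applying this coordinatewise to f: exp(τθ) f = -128x^5 + 64x^4 - (28/3)x^2 - 1

the image equals g(x) = -128x^5 + 64x^4 - (28/3)x^2 - 1


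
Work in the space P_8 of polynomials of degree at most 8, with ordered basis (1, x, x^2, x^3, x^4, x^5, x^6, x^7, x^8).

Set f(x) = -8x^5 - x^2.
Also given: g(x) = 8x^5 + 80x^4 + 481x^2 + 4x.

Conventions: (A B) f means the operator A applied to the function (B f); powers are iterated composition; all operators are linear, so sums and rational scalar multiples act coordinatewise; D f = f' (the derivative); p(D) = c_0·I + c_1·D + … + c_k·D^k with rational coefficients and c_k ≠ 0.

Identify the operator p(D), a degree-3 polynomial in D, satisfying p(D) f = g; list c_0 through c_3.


D^0 f = -8x^5 - x^2
D^1 f = -40x^4 - 2x
D^2 f = -160x^3 - 2
D^3 f = -480x^2
matching coefficients of g against c_0 f + c_1 Df + … from the top degree down determines the c_i
solution: c_0 = -1, c_1 = -2, c_2 = 0, c_3 = -1

c_0 = -1, c_1 = -2, c_2 = 0, c_3 = -1


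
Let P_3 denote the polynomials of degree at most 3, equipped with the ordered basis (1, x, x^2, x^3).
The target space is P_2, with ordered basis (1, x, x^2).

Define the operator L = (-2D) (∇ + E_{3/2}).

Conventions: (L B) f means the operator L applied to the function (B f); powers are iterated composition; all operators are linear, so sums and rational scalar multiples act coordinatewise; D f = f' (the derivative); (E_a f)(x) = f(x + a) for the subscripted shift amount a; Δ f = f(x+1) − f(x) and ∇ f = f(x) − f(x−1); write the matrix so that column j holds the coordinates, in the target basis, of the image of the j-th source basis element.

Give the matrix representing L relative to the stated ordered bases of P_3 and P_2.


the matrix is [[0, -2, -10, -15/2]; [0, 0, -4, -30]; [0, 0, 0, -6]] (rows listed top to bottom)

image of 1: 0
image of x: -2
image of x^2: -4x - 10
image of x^3: -6x^2 - 30x - 15/2
each image's coordinates form column j of the matrix


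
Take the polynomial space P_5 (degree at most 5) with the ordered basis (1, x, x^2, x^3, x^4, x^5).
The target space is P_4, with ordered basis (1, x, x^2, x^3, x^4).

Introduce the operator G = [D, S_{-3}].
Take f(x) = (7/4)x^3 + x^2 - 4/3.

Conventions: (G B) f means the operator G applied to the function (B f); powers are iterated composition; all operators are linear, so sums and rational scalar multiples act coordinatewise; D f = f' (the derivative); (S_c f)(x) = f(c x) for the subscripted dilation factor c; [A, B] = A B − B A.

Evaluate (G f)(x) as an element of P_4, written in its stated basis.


S_{-3} f = -(189/4)x^3 + 9x^2 - 4/3
D S_{-3} f = -(567/4)x^2 + 18x
D f = (21/4)x^2 + 2x
S_{-3} D f = (189/4)x^2 - 6x
[D, S_{-3}] f = -189x^2 + 24x

the image equals g(x) = -189x^2 + 24x


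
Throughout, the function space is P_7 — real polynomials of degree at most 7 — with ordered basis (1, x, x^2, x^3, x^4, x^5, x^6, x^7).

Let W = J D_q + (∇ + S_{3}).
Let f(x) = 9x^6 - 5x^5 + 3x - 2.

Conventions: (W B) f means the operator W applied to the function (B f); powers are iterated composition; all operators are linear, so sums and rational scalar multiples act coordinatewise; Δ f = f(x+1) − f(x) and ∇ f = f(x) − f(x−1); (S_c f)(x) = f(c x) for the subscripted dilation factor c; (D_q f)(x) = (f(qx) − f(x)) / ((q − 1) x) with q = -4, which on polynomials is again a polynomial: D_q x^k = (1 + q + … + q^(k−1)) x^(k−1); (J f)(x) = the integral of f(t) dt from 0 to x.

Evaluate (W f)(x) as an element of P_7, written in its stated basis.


g(x) = (10665/2)x^6 - 1366x^5 - 160x^4 + 230x^3 - 185x^2 + 91x - 13

D_q f = -7371x^5 - 1025x^4 + 3
J D_q f = -(2457/2)x^6 - 205x^5 + 3x
∇ f = 54x^5 - 160x^4 + 230x^3 - 185x^2 + 79x - 11
S_{3} f = 6561x^6 - 1215x^5 + 9x - 2
(∇ + S_{3}) f = 6561x^6 - 1161x^5 - 160x^4 + 230x^3 - 185x^2 + 88x - 13
(J D_q + (∇ + S_{3})) f = (10665/2)x^6 - 1366x^5 - 160x^4 + 230x^3 - 185x^2 + 91x - 13


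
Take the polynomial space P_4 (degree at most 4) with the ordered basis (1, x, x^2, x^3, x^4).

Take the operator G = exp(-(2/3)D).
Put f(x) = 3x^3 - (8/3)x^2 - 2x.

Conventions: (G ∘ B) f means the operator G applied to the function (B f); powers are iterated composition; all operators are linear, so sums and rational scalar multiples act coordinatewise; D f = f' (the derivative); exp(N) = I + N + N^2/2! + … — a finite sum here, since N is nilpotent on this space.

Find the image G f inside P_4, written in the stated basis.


the result is g(x) = 3x^3 - (26/3)x^2 + (50/9)x - 20/27

order-1 term: -6x^2 + (32/9)x + 4/3
order-2 term: 4x - 32/27
order-3 term: -8/9
the series for exp(-(2/3)D) f terminates at order 3
exp(-(2/3)D) f = 3x^3 - (26/3)x^2 + (50/9)x - 20/27


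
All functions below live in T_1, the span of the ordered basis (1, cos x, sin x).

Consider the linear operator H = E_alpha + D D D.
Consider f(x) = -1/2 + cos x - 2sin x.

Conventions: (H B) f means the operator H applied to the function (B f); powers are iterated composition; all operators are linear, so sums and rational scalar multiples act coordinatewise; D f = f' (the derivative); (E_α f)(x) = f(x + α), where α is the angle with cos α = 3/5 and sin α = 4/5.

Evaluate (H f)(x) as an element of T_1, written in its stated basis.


the result is g(x) = -1/2 + cos x - sin x

E_alpha f = -1/2 - cos x - 2sin x
D f = -2cos x - sin x
D D f = -cos x + 2sin x
D D D f = 2cos x + sin x
(E_alpha + D D D) f = -1/2 + cos x - sin x


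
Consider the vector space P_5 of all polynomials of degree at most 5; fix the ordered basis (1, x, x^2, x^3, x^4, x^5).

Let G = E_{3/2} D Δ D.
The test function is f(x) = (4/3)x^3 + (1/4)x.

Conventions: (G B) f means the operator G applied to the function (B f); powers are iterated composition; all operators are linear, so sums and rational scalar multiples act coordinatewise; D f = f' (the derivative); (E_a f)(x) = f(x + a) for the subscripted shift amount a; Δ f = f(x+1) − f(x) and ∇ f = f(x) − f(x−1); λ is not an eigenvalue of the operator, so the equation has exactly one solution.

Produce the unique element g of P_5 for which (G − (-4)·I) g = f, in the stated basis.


g(x) = (1/3)x^3 + (1/16)x - 1/2

write g with unknown coordinates in the stated basis and equate coefficients in (G − (-4)·I) g = f
solving from the highest basis element down gives g = (1/3)x^3 + (1/16)x - 1/2
check: G g = 2
so G g − (-4)·g = (4/3)x^3 + (1/4)x = f ✓


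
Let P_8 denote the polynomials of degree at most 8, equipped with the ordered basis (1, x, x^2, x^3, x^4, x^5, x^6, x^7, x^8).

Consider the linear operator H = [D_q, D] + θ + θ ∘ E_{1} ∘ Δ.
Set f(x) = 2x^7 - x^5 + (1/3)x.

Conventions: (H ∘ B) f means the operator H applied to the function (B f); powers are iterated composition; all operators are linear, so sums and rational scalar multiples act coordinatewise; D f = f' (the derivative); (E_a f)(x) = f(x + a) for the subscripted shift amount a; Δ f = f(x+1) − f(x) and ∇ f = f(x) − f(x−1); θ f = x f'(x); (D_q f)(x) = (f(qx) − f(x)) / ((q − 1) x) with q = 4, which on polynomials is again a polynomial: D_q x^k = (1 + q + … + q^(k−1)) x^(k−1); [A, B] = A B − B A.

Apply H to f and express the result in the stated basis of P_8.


the image equals g(x) = 14x^7 + 84x^6 - 45797x^5 + 1940x^4 + 3999x^3 + 2464x^2 + (2422/3)x

D f = 14x^6 - 5x^4 + 1/3
D_q D f = 19110x^5 - 425x^3
D_q f = 10922x^6 - 341x^4 + 1/3
D D_q f = 65532x^5 - 1364x^3
[D_q, D] f = -46422x^5 + 939x^3
θ f = 14x^7 - 5x^5 + (1/3)x
Δ f = 14x^6 + 42x^5 + 65x^4 + 60x^3 + 32x^2 + 9x + 4/3
E_{1} Δ f = 14x^6 + 126x^5 + 485x^4 + 1020x^3 + 1232x^2 + 807x + 670/3
θ E_{1} Δ f = 84x^6 + 630x^5 + 1940x^4 + 3060x^3 + 2464x^2 + 807x
([D_q, D] + θ + θ ∘ E_{1} ∘ Δ) f = 14x^7 + 84x^6 - 45797x^5 + 1940x^4 + 3999x^3 + 2464x^2 + (2422/3)x


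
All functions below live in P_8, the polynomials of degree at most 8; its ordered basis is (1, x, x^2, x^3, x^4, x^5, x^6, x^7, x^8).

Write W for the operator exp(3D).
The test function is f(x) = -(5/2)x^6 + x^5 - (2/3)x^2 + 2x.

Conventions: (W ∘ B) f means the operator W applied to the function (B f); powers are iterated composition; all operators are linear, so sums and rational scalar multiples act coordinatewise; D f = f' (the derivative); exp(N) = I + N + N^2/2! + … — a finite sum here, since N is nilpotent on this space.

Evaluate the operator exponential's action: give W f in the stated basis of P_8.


order-1 term: -45x^5 + 15x^4 - 4x + 6
order-2 term: -(675/2)x^4 + 90x^3 - 6
order-3 term: -1350x^3 + 270x^2
order-4 term: -(6075/2)x^2 + 405x
order-5 term: -3645x + 243
order-6 term: -3645/2
the series for exp(3D) f terminates at order 6
exp(3D) f = -(5/2)x^6 - 44x^5 - (645/2)x^4 - 1260x^3 - (16609/6)x^2 - 3242x - 3159/2

the result is g(x) = -(5/2)x^6 - 44x^5 - (645/2)x^4 - 1260x^3 - (16609/6)x^2 - 3242x - 3159/2


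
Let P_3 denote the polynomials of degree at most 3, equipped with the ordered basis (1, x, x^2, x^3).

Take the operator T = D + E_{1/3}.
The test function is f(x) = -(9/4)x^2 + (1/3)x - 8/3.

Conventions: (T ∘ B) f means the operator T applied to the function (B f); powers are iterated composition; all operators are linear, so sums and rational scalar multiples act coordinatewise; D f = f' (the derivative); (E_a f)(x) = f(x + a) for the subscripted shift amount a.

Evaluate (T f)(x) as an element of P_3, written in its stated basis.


the result is g(x) = -(9/4)x^2 - (17/3)x - 89/36

D f = -(9/2)x + 1/3
E_{1/3} f = -(9/4)x^2 - (7/6)x - 101/36
(D + E_{1/3}) f = -(9/4)x^2 - (17/3)x - 89/36


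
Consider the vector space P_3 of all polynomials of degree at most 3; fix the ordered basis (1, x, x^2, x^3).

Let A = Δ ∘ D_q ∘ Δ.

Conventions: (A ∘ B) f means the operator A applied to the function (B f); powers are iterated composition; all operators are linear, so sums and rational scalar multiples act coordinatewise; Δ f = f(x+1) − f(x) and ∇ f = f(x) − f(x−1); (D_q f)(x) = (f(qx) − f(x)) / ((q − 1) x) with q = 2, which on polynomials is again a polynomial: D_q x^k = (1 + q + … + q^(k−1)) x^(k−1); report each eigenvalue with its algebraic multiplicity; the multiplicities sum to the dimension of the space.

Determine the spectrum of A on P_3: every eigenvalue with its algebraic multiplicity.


λ = 0 (multiplicity 4)

image of 1: 0
image of x: 0
image of x^2: 0
image of x^3: 9
the matrix is upper triangular; its diagonal is (0, 0, 0, 0)
for a triangular matrix the eigenvalues are the diagonal entries, with algebraic multiplicity their repetition count


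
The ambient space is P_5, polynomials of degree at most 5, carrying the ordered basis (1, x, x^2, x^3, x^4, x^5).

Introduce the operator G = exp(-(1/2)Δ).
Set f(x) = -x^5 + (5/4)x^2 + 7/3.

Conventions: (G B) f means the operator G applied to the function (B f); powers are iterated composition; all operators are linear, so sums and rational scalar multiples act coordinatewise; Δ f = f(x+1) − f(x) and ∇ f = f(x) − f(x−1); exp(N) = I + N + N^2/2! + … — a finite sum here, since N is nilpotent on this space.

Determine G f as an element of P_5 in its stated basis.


order-1 term: (5/2)x^4 + 5x^3 + 5x^2 + (5/4)x - 1/8
order-2 term: -(5/2)x^3 - (15/2)x^2 - (35/4)x - 55/16
order-3 term: (5/4)x^2 + (15/4)x + 25/8
order-4 term: -(5/16)x - 5/8
order-5 term: 1/32
the series for exp(-(1/2)Δ) f terminates at order 5
exp(-(1/2)Δ) f = -x^5 + (5/2)x^4 + (5/2)x^3 - (65/16)x + 125/96

g(x) = -x^5 + (5/2)x^4 + (5/2)x^3 - (65/16)x + 125/96


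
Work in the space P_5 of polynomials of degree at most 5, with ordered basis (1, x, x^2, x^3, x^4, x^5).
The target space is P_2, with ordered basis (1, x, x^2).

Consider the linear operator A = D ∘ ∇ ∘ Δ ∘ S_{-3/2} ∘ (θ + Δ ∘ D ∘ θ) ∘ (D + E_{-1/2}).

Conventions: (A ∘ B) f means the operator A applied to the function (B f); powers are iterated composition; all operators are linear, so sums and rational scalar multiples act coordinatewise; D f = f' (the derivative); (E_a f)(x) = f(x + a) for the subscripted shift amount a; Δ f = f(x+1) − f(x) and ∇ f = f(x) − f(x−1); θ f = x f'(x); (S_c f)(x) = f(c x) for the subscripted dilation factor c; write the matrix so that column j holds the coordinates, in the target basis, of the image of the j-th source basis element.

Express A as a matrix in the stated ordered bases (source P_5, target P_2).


image of 1: 0
image of x: 0
image of x^2: 0
image of x^3: -243/4
image of x^4: 486x - 243/2
image of x^5: -(18225/8)x^2 + 1215x - 40905/16
each image's coordinates form column j of the matrix

the matrix is [[0, 0, 0, -243/4, -243/2, -40905/16]; [0, 0, 0, 0, 486, 1215]; [0, 0, 0, 0, 0, -18225/8]] (rows listed top to bottom)


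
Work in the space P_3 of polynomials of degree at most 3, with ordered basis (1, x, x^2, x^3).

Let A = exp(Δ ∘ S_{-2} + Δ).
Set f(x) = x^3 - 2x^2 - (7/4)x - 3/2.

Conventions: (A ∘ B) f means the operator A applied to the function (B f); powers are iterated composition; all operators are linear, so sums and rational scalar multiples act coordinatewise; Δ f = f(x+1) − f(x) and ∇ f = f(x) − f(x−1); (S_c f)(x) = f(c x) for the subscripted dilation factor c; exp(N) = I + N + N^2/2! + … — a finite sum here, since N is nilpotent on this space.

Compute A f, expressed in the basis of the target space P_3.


the image equals g(x) = x^3 - 23x^2 - (591/4)x - 55/4

order-1 term: -21x^2 - 41x - 61/4
order-2 term: -105x - 32
order-3 term: 35
the series for exp(Δ ∘ S_{-2} + Δ) f terminates at order 3
exp(Δ ∘ S_{-2} + Δ) f = x^3 - 23x^2 - (591/4)x - 55/4


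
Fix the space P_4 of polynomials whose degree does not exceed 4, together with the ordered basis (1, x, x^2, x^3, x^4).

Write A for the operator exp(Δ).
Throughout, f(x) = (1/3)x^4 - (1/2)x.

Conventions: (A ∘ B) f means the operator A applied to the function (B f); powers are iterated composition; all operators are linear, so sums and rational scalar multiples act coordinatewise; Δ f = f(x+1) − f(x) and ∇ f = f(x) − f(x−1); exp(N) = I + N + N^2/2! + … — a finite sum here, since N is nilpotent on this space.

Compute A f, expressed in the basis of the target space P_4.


the image equals g(x) = (1/3)x^4 + (4/3)x^3 + 4x^2 + (37/6)x + 9/2

order-1 term: (4/3)x^3 + 2x^2 + (4/3)x - 1/6
order-2 term: 2x^2 + 4x + 7/3
order-3 term: (4/3)x + 2
order-4 term: 1/3
the series for exp(Δ) f terminates at order 4
exp(Δ) f = (1/3)x^4 + (4/3)x^3 + 4x^2 + (37/6)x + 9/2


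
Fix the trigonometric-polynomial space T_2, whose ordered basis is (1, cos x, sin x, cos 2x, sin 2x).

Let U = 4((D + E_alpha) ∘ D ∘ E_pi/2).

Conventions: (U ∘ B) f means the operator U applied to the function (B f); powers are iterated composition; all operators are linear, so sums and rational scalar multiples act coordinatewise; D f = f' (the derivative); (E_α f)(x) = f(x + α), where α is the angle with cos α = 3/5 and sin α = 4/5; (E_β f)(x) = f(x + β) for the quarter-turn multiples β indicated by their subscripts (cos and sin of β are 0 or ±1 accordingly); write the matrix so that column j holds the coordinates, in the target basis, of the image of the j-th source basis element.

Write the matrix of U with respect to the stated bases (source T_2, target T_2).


image of 1: 0
image of cos x: -(12/5)cos x + (36/5)sin x
image of sin x: -(36/5)cos x - (12/5)sin x
image of cos 2x: (592/25)cos 2x - (56/25)sin 2x
image of sin 2x: (56/25)cos 2x + (592/25)sin 2x
each image's coordinates form column j of the matrix

the matrix is [[0, 0, 0, 0, 0]; [0, -12/5, -36/5, 0, 0]; [0, 36/5, -12/5, 0, 0]; [0, 0, 0, 592/25, 56/25]; [0, 0, 0, -56/25, 592/25]] (rows listed top to bottom)


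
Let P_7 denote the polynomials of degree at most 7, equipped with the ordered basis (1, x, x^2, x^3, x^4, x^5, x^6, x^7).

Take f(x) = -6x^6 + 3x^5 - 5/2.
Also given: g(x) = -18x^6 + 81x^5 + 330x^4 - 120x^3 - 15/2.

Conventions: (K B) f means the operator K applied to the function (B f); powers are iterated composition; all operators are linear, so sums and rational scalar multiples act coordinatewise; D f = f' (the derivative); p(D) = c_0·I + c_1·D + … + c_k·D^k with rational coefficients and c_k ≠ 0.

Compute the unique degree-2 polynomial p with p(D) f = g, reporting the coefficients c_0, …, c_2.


c_0 = 3, c_1 = -2, c_2 = -2

D^0 f = -6x^6 + 3x^5 - 5/2
D^1 f = -36x^5 + 15x^4
D^2 f = -180x^4 + 60x^3
matching coefficients of g against c_0 f + c_1 Df + … from the top degree down determines the c_i
solution: c_0 = 3, c_1 = -2, c_2 = -2


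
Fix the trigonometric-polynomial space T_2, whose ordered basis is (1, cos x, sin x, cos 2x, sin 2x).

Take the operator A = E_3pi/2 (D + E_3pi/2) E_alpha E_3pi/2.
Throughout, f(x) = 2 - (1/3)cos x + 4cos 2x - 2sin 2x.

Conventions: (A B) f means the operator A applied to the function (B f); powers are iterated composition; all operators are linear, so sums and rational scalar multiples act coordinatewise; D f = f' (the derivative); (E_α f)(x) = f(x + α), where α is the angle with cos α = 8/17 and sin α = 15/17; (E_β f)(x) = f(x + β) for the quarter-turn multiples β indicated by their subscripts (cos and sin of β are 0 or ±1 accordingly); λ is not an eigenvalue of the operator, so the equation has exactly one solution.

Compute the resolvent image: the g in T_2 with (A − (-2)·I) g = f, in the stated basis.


write g with unknown coordinates in the stated basis and equate coefficients in (A − (-2)·I) g = f
solving from the highest basis element down gives g = 2/3 - (1/6)cos x - (88/1325)cos 2x - (2766/1325)sin 2x
check: A g = 2/3 + (5476/1325)cos 2x + (2882/1325)sin 2x
so A g − (-2)·g = 2 - (1/3)cos x + 4cos 2x - 2sin 2x = f ✓

g(x) = 2/3 - (1/6)cos x - (88/1325)cos 2x - (2766/1325)sin 2x


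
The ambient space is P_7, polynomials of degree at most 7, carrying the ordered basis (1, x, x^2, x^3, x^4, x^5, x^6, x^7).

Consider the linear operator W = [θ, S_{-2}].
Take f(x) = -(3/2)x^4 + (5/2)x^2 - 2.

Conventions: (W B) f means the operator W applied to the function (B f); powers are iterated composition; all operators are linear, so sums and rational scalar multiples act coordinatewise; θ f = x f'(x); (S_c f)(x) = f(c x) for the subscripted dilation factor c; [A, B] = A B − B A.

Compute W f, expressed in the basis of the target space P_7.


the result is g(x) = 0

S_{-2} f = -24x^4 + 10x^2 - 2
θ S_{-2} f = -96x^4 + 20x^2
θ f = -6x^4 + 5x^2
S_{-2} θ f = -96x^4 + 20x^2
[θ, S_{-2}] f = 0


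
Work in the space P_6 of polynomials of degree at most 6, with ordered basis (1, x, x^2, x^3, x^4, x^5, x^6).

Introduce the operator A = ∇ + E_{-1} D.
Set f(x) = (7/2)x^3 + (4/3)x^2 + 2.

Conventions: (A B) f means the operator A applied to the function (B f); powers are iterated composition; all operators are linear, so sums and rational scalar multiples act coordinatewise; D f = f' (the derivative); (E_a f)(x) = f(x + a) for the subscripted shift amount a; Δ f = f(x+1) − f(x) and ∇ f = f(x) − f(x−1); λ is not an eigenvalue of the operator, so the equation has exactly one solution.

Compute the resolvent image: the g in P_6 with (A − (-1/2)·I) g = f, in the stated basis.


the result is g(x) = 7x^3 - (244/3)x^2 + (2330/3)x - 10940/3

write g with unknown coordinates in the stated basis and equate coefficients in (A − (-1/2)·I) g = f
solving from the highest basis element down gives g = 7x^3 - (244/3)x^2 + (2330/3)x - 10940/3
check: A g = 42x^2 - (1165/3)x + 5476/3
so A g − (-1/2)·g = (7/2)x^3 + (4/3)x^2 + 2 = f ✓


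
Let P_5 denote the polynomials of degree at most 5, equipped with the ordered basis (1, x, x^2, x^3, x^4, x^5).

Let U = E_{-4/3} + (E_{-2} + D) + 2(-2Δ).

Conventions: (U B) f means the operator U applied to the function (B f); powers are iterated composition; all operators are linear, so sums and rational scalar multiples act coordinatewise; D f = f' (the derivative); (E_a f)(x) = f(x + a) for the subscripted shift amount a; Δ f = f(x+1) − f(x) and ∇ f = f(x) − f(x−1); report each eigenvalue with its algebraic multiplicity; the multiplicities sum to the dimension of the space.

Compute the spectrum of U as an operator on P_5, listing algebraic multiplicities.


image of 1: 2
image of x: 2x - 19/3
image of x^2: 2x^2 - (38/3)x + 16/9
image of x^3: 2x^3 - 19x^2 + (16/3)x - 388/27
image of x^4: 2x^4 - (76/3)x^3 + (32/3)x^2 - (1552/27)x + 1228/81
image of x^5: 2x^5 - (95/3)x^4 + (160/9)x^3 - (3880/27)x^2 + (6140/81)x - 9772/243
the matrix is upper triangular; its diagonal is (2, 2, 2, 2, 2, 2)
for a triangular matrix the eigenvalues are the diagonal entries, with algebraic multiplicity their repetition count

λ = 2 (multiplicity 6)


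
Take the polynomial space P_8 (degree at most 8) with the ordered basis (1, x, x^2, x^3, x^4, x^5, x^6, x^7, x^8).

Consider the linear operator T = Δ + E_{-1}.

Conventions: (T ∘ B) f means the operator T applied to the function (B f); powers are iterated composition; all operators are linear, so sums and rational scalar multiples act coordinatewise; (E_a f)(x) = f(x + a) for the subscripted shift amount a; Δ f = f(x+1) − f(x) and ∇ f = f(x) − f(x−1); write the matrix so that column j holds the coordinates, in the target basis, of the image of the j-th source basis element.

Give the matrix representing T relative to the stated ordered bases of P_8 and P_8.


image of 1: 1
image of x: x
image of x^2: x^2 + 2
image of x^3: x^3 + 6x
image of x^4: x^4 + 12x^2 + 2
image of x^5: x^5 + 20x^3 + 10x
image of x^6: x^6 + 30x^4 + 30x^2 + 2
image of x^7: x^7 + 42x^5 + 70x^3 + 14x
image of x^8: x^8 + 56x^6 + 140x^4 + 56x^2 + 2
each image's coordinates form column j of the matrix

the matrix is [[1, 0, 2, 0, 2, 0, 2, 0, 2]; [0, 1, 0, 6, 0, 10, 0, 14, 0]; [0, 0, 1, 0, 12, 0, 30, 0, 56]; [0, 0, 0, 1, 0, 20, 0, 70, 0]; [0, 0, 0, 0, 1, 0, 30, 0, 140]; [0, 0, 0, 0, 0, 1, 0, 42, 0]; [0, 0, 0, 0, 0, 0, 1, 0, 56]; [0, 0, 0, 0, 0, 0, 0, 1, 0]; [0, 0, 0, 0, 0, 0, 0, 0, 1]] (rows listed top to bottom)


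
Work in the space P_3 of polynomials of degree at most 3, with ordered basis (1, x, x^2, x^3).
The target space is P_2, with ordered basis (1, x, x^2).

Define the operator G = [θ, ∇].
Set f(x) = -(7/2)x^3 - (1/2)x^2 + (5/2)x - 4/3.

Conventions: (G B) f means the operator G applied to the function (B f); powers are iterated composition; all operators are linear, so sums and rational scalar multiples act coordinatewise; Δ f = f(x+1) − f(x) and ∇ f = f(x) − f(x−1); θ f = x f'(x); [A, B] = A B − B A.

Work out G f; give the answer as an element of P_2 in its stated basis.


the image equals g(x) = (21/2)x^2 - 20x + 7

∇ f = -(21/2)x^2 + (19/2)x - 1/2
θ ∇ f = -21x^2 + (19/2)x
θ f = -(21/2)x^3 - x^2 + (5/2)x
∇ θ f = -(63/2)x^2 + (59/2)x - 7
[θ, ∇] f = (21/2)x^2 - 20x + 7


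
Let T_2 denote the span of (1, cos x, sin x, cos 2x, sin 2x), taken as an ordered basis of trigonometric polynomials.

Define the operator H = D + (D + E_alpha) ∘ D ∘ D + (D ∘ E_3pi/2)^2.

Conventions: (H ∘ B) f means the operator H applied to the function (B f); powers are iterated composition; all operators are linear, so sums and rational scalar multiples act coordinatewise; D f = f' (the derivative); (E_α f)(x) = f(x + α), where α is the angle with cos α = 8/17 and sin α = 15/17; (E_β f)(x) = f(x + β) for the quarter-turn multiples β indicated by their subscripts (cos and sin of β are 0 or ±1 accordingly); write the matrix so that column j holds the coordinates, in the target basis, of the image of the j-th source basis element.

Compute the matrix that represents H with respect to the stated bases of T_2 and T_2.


the matrix is [[0, 0, 0, 0, 0]; [0, 9/17, -15/17, 0, 0]; [0, 15/17, 9/17, 0, 0]; [0, 0, 0, -512/289, -2694/289]; [0, 0, 0, 2694/289, -512/289]] (rows listed top to bottom)

image of 1: 0
image of cos x: (9/17)cos x + (15/17)sin x
image of sin x: -(15/17)cos x + (9/17)sin x
image of cos 2x: -(512/289)cos 2x + (2694/289)sin 2x
image of sin 2x: -(2694/289)cos 2x - (512/289)sin 2x
each image's coordinates form column j of the matrix


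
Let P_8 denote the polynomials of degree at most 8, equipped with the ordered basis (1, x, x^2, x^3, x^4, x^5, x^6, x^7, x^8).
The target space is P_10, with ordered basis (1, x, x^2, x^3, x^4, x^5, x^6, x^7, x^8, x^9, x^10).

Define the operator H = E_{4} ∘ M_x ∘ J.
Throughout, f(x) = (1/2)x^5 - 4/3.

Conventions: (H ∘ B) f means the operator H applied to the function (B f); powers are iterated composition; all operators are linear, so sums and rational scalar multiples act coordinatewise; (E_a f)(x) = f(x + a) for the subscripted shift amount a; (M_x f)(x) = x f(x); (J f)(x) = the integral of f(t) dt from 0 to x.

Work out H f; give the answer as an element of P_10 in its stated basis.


J f = (1/12)x^6 - (4/3)x
M_x J f = (1/12)x^7 - (4/3)x^2
E_{4} M_x J f = (1/12)x^7 + (7/3)x^6 + 28x^5 + (560/3)x^4 + (2240/3)x^3 + (5372/3)x^2 + (7136/3)x + 1344

the result is g(x) = (1/12)x^7 + (7/3)x^6 + 28x^5 + (560/3)x^4 + (2240/3)x^3 + (5372/3)x^2 + (7136/3)x + 1344


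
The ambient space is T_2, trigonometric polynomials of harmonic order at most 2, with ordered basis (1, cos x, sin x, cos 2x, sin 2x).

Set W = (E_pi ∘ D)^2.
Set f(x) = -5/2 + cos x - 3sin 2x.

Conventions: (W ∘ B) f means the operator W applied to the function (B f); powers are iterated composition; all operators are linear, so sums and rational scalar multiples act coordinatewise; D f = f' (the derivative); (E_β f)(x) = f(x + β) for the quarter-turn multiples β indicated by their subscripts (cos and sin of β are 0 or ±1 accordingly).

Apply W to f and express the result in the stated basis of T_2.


D f = -sin x - 6cos 2x
E_pi D f = sin x - 6cos 2x
D (E_pi ∘ D) f = cos x + 12sin 2x
E_pi D (E_pi ∘ D) f = -cos x + 12sin 2x

the image equals g(x) = -cos x + 12sin 2x


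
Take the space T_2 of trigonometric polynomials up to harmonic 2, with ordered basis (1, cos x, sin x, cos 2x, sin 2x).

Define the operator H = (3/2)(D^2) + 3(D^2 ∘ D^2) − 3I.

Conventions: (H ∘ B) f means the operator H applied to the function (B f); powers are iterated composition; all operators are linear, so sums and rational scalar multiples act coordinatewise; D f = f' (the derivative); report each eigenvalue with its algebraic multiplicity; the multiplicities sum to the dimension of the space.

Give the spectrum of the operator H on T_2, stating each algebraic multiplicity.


image of 1: -3
image of cos x: -(3/2)cos x
image of sin x: -(3/2)sin x
image of cos 2x: 39cos 2x
image of sin 2x: 39sin 2x
the matrix is diagonal; its diagonal is (-3, -3/2, -3/2, 39, 39)
for a triangular matrix the eigenvalues are the diagonal entries, with algebraic multiplicity their repetition count

λ = -3 (multiplicity 1), λ = -3/2 (multiplicity 2), λ = 39 (multiplicity 2)


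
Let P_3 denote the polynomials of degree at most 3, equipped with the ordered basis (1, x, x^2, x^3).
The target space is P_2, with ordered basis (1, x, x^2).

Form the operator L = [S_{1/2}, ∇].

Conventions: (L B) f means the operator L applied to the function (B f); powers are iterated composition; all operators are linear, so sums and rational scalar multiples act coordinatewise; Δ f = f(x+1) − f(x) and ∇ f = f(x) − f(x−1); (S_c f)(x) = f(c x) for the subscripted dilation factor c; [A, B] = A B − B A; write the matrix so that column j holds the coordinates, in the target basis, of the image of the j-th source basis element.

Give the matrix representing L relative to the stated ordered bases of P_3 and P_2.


the matrix is [[0, 1/2, -3/4, 7/8]; [0, 0, 1/2, -9/8]; [0, 0, 0, 3/8]] (rows listed top to bottom)

image of 1: 0
image of x: 1/2
image of x^2: (1/2)x - 3/4
image of x^3: (3/8)x^2 - (9/8)x + 7/8
each image's coordinates form column j of the matrix


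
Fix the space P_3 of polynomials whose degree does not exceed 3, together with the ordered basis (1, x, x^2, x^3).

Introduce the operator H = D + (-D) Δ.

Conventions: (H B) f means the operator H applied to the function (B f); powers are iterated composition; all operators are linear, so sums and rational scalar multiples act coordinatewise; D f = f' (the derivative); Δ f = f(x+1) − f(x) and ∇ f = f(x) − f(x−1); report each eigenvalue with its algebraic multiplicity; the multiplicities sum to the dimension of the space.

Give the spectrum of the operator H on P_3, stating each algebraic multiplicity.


λ = 0 (multiplicity 4)

image of 1: 0
image of x: 1
image of x^2: 2x - 2
image of x^3: 3x^2 - 6x - 3
the matrix is upper triangular; its diagonal is (0, 0, 0, 0)
for a triangular matrix the eigenvalues are the diagonal entries, with algebraic multiplicity their repetition count


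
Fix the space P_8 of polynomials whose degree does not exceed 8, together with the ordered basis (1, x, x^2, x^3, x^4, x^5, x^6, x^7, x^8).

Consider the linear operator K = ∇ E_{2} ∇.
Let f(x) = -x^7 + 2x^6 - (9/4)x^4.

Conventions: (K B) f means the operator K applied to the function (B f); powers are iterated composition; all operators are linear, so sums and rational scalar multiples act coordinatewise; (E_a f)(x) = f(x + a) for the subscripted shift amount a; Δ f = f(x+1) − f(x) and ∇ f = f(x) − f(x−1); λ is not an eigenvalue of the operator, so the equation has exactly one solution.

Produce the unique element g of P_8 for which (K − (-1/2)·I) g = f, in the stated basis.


the image equals g(x) = -2x^7 + 4x^6 + 168x^5 + (1191/2)x^4 - 5720x^3 - 33612x^2 + 16832x + 176342

write g with unknown coordinates in the stated basis and equate coefficients in (K − (-1/2)·I) g = f
solving from the highest basis element down gives g = -2x^7 + 4x^6 + 168x^5 + (1191/2)x^4 - 5720x^3 - 33612x^2 + 16832x + 176342
check: K g = -84x^5 - 300x^4 + 2860x^3 + 16806x^2 - 8416x - 88171
so K g − (-1/2)·g = -x^7 + 2x^6 - (9/4)x^4 = f ✓


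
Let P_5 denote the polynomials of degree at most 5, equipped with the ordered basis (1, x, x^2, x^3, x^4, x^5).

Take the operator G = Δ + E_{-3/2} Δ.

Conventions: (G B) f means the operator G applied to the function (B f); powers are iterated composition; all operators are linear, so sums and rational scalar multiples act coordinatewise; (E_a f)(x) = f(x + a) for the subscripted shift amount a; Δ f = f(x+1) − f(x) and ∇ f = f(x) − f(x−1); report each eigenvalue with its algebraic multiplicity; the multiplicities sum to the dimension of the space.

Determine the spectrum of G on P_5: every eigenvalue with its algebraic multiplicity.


image of 1: 0
image of x: 2
image of x^2: 4x - 1
image of x^3: 6x^2 - 3x + 17/4
image of x^4: 8x^3 - 6x^2 + 17x - 4
image of x^5: 10x^4 - 10x^3 + (85/2)x^2 - 20x + 137/16
the matrix is upper triangular; its diagonal is (0, 0, 0, 0, 0, 0)
for a triangular matrix the eigenvalues are the diagonal entries, with algebraic multiplicity their repetition count

λ = 0 (multiplicity 6)


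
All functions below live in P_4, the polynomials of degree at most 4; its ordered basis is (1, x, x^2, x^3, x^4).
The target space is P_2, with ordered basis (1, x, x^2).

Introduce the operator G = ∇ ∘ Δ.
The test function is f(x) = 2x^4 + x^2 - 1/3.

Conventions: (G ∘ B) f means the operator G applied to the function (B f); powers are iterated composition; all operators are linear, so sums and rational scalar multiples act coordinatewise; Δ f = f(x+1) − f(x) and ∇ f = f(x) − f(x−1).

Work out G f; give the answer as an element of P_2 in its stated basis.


Δ f = 8x^3 + 12x^2 + 10x + 3
∇ Δ f = 24x^2 + 6

g(x) = 24x^2 + 6


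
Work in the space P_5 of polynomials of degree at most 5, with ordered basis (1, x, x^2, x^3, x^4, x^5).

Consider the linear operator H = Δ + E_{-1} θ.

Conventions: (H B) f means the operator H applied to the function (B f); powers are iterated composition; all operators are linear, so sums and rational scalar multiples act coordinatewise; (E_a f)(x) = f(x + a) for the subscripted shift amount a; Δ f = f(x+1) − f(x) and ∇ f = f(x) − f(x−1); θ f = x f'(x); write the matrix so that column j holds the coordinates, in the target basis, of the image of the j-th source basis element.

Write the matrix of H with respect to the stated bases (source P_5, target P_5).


image of 1: 0
image of x: x
image of x^2: 2x^2 - 2x + 3
image of x^3: 3x^3 - 6x^2 + 12x - 2
image of x^4: 4x^4 - 12x^3 + 30x^2 - 12x + 5
image of x^5: 5x^5 - 20x^4 + 60x^3 - 40x^2 + 30x - 4
each image's coordinates form column j of the matrix

the matrix is [[0, 0, 3, -2, 5, -4]; [0, 1, -2, 12, -12, 30]; [0, 0, 2, -6, 30, -40]; [0, 0, 0, 3, -12, 60]; [0, 0, 0, 0, 4, -20]; [0, 0, 0, 0, 0, 5]] (rows listed top to bottom)


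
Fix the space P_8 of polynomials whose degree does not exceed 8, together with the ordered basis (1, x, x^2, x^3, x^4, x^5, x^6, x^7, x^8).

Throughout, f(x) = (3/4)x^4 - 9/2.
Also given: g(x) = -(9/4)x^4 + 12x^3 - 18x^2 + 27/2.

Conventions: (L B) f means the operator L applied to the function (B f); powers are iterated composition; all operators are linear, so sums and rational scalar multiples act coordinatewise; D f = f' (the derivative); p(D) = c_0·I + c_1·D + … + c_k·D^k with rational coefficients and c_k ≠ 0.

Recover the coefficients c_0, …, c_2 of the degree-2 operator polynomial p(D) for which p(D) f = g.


c_0 = -3, c_1 = 4, c_2 = -2

D^0 f = (3/4)x^4 - 9/2
D^1 f = 3x^3
D^2 f = 9x^2
matching coefficients of g against c_0 f + c_1 Df + … from the top degree down determines the c_i
solution: c_0 = -3, c_1 = 4, c_2 = -2


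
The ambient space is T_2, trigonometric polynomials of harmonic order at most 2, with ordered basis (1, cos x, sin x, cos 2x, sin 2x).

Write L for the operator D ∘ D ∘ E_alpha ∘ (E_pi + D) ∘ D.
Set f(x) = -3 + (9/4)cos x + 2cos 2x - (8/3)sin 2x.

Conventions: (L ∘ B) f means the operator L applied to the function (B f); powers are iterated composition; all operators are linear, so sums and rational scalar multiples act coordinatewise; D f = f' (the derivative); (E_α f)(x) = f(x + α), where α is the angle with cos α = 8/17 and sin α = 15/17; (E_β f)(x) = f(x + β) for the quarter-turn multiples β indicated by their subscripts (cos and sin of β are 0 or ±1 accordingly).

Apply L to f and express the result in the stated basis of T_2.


the image equals g(x) = -(63/68)cos x - (207/68)sin x - (44960/867)cos 2x - (25520/867)sin 2x

D f = -(9/4)sin x - (16/3)cos 2x - 4sin 2x
E_pi D f = (9/4)sin x - (16/3)cos 2x - 4sin 2x
D D f = -(9/4)cos x - 8cos 2x + (32/3)sin 2x
(E_pi + D) D f = -(9/4)cos x + (9/4)sin x - (40/3)cos 2x + (20/3)sin 2x
E_alpha (E_pi + D) D f = (63/68)cos x + (207/68)sin x + (11240/867)cos 2x + (6380/867)sin 2x
D E_alpha (E_pi + D) D f = (207/68)cos x - (63/68)sin x + (12760/867)cos 2x - (22480/867)sin 2x
D D E_alpha (E_pi + D) D f = -(63/68)cos x - (207/68)sin x - (44960/867)cos 2x - (25520/867)sin 2x
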